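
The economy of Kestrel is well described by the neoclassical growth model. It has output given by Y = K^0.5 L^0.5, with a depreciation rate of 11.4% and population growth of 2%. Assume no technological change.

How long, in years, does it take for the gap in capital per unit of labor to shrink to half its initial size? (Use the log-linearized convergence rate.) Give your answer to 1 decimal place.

half-life ≈ 10.3 years

Near the steady state the convergence rate is λ = (1 − α)(n + δ).
λ = (1 − 0.5) × 0.134 = 0.5 × 0.134 = 0.0670
Half-life = ln 2 / λ = 0.6931 / 0.0670 ≈ 10.34 years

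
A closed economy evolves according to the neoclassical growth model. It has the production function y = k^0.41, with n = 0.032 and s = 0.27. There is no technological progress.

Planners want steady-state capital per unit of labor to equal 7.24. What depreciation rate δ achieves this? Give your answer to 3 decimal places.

In steady state, investment equals break-even investment: s·k^α = (n + δ)·k.
So s / (n + δ) = (k*)^(1−α) = 7.24^0.59 = 3.2155.
Therefore n + δ = s / 3.2155 = 0.27 / 3.2155 = 0.0840, so δ = 0.0840 − 0.032 = 0.0520.

δ ≈ 0.052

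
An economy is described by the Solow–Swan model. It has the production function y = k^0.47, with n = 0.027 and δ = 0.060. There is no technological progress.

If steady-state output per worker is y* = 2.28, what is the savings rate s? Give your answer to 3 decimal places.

In steady state, investment equals break-even investment: s·k^α = (n + δ)·k.
Since y* = [s/(n + δ)]^(α/(1−α)), we have s/(n + δ) = (y*)^((1−α)/α) = 2.28^1.1277 = 2.5330.
Therefore s = 2.5330 × (n + δ) = 2.5330 × 0.087 = 0.2204.

s ≈ 0.220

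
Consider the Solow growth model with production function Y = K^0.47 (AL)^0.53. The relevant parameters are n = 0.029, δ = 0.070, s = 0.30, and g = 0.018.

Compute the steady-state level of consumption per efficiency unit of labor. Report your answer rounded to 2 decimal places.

Steady state requires s·f(k) = (n + g + δ)·k, i.e. s·k^α = (n + g + δ)·k.
Dividing both sides by k: k^(1−α) = s / (n + g + δ).
k^0.53 = 0.30 / (0.029 + 0.018 + 0.070) = 0.30 / 0.117 = 2.5641
k* = 2.5641^(1/0.53) ≈ 5.9098
y* = (k*)^α = 5.9098^0.47 ≈ 2.3048
c* = (1 − s)·y* = (1 − 0.30) × 2.3048 ≈ 1.6134

c* ≈ 1.61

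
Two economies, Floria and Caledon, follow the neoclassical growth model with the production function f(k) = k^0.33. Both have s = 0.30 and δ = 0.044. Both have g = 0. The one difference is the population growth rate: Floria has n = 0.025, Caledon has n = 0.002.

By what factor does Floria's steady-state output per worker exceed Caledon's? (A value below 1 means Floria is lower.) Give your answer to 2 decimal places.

y*_F / y*_C ≈ 0.82

Steady-state y* = [s/(n + δ)]^(α/(1−α)), so the ratio is [ (s_F/(n + δ)_F) / (s_C/(n + δ)_C) ]^0.4925.
s_F/(n + δ)_F = 0.30/0.069 = 4.3478; s_C/(n + δ)_C = 0.30/0.046 = 6.5217.
Ratio = (4.3478/6.5217)^0.4925 = 0.6667^0.4925 ≈ 0.8190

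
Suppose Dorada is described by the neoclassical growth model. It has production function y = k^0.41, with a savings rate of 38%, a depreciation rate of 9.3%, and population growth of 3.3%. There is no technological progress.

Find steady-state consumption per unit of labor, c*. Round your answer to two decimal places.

c* = 1.34

In steady state, investment equals break-even investment: s·k^α = (n + δ)·k.
Dividing both sides by k: k^(1−α) = s / (n + δ).
k^0.59 = 0.38 / (0.033 + 0.093) = 0.38 / 0.126 = 3.0159
k* = 3.0159^(1/0.59) ≈ 6.4949
y* = (k*)^α = 6.4949^0.41 ≈ 2.1535
c* = (1 − s)·y* = (1 − 0.38) × 2.1535 ≈ 1.3352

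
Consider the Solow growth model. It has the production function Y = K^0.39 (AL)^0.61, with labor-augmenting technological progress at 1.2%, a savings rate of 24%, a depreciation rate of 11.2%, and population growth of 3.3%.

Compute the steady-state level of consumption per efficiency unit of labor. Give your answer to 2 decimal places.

c* ≈ 1.00

At the steady state, Δk = 0, so s·k^α = (n + g + δ)·k.
Rearranging, k^(1−α) = s / (n + g + δ).
k^0.61 = 0.24 / (0.033 + 0.012 + 0.112) = 0.24 / 0.157 = 1.5287
k* = 1.5287^(1/0.61) ≈ 2.0052
y* = (k*)^α = 2.0052^0.39 ≈ 1.3117
c* = (1 − s)·y* = (1 − 0.24) × 1.3117 ≈ 0.9969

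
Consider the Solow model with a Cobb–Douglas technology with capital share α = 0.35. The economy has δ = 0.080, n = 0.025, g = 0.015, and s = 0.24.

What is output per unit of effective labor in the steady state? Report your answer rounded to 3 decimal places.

In steady state, investment equals break-even investment: s·k^α = (n + g + δ)·k.
Rearranging, k^(1−α) = s / (n + g + δ).
k^0.65 = 0.24 / (0.025 + 0.015 + 0.080) = 0.24 / 0.120 = 2.0000
k* = 2.0000^(1/0.65) ≈ 2.9048
y* = (k*)^α = 2.9048^0.35 ≈ 1.4524

y* ≈ 1.452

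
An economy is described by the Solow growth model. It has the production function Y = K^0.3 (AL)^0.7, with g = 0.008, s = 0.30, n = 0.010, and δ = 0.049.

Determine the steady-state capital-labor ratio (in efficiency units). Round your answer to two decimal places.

Steady state requires s·f(k) = (n + g + δ)·k, i.e. s·k^α = (n + g + δ)·k.
Rearranging, k^(1−α) = s / (n + g + δ).
k^0.7 = 0.30 / (0.010 + 0.008 + 0.049) = 0.30 / 0.067 = 4.4776
k* = 4.4776^(1/0.7) ≈ 8.5126

k* ≈ 8.51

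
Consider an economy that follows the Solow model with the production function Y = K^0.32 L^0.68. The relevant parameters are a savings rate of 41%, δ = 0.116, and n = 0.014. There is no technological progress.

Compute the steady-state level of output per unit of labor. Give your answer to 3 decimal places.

Steady state requires s·f(k) = (n + δ)·k, i.e. s·k^α = (n + δ)·k.
Dividing both sides by k: k^(1−α) = s / (n + δ).
k^0.68 = 0.41 / (0.014 + 0.116) = 0.41 / 0.130 = 3.1538
k* = 3.1538^(1/0.68) ≈ 5.4148
y* = (k*)^α = 5.4148^0.32 ≈ 1.7169

y* ≈ 1.717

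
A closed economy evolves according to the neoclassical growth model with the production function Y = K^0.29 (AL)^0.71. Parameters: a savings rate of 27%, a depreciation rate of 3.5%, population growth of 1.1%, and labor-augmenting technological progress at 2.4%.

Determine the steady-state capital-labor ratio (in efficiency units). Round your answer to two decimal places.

Steady state requires s·f(k) = (n + g + δ)·k, i.e. s·k^α = (n + g + δ)·k.
Rearranging, k^(1−α) = s / (n + g + δ).
k^0.71 = 0.27 / (0.011 + 0.024 + 0.035) = 0.27 / 0.070 = 3.8571
k* = 3.8571^(1/0.71) ≈ 6.6945

k* = 6.69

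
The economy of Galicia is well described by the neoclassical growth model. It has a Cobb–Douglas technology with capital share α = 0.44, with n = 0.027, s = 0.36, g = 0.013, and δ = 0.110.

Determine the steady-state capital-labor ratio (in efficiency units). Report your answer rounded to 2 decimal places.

k* = 4.77

At the steady state, Δk = 0, so s·k^α = (n + g + δ)·k.
Dividing both sides by k: k^(1−α) = s / (n + g + δ).
k^0.56 = 0.36 / (0.027 + 0.013 + 0.110) = 0.36 / 0.150 = 2.4000
k* = 2.4000^(1/0.56) ≈ 4.7747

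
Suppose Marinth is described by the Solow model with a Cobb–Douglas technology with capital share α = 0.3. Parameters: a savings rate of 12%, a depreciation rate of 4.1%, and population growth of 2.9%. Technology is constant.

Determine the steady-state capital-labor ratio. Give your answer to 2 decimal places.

k* ≈ 2.16

In steady state, investment equals break-even investment: s·k^α = (n + δ)·k.
Rearranging, k^(1−α) = s / (n + δ).
k^0.7 = 0.12 / (0.029 + 0.041) = 0.12 / 0.070 = 1.7143
k* = 1.7143^(1/0.7) ≈ 2.1598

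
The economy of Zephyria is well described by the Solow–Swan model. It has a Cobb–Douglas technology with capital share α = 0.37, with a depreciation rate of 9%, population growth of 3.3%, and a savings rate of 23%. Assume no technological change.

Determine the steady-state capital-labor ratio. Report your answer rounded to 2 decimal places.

k* = 2.70

At the steady state, Δk = 0, so s·k^α = (n + δ)·k.
Dividing both sides by k: k^(1−α) = s / (n + δ).
k^0.63 = 0.23 / (0.033 + 0.090) = 0.23 / 0.123 = 1.8699
k* = 1.8699^(1/0.63) ≈ 2.7006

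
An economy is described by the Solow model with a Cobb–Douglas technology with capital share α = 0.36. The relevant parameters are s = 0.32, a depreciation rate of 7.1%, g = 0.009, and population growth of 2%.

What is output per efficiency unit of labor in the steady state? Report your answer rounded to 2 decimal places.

Steady state requires s·f(k) = (n + g + δ)·k, i.e. s·k^α = (n + g + δ)·k.
Dividing both sides by k: k^(1−α) = s / (n + g + δ).
k^0.64 = 0.32 / (0.020 + 0.009 + 0.071) = 0.32 / 0.100 = 3.2000
k* = 3.2000^(1/0.64) ≈ 6.1560
y* = (k*)^α = 6.1560^0.36 ≈ 1.9237

y* = 1.92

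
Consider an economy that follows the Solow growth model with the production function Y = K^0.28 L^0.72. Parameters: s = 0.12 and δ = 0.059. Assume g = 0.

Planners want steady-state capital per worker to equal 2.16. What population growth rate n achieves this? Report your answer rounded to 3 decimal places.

n ≈ 0.010

At the steady state, Δk = 0, so s·k^α = (n + δ)·k.
So s / (n + δ) = (k*)^(1−α) = 2.16^0.72 = 1.7410.
Therefore n + δ = s / 1.7410 = 0.12 / 1.7410 = 0.0689, so n = 0.0689 − 0.059 = 0.0099.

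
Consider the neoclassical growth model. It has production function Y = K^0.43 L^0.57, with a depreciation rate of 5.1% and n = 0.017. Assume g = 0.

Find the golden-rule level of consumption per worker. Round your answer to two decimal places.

c_gold ≈ 2.29

At the golden rule, f'(k) = n + δ, so α·k^(α−1) = n + δ and k_gold = (α/(n + δ))^(1/(1−α)).
k_gold = (0.43/0.068)^(1/0.57) = 6.3235^1.7544 ≈ 25.4214
c_gold = f(k_gold) − (n + δ)·k_gold = 4.0201 − 0.068×25.4214 ≈ 2.2914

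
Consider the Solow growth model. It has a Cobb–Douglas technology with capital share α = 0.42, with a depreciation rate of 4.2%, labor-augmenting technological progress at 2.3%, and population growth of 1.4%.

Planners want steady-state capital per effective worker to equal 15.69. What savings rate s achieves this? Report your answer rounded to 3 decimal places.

In steady state, investment equals break-even investment: s·k^α = (n + g + δ)·k.
So s / (n + g + δ) = (k*)^(1−α) = 15.69^0.58 = 4.9370.
Therefore s = 4.9370 × (n + g + δ) = 4.9370 × 0.079 = 0.3900.

s ≈ 0.390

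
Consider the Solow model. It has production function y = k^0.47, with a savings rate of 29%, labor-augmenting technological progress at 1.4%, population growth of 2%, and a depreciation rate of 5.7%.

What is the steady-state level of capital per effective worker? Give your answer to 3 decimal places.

Steady state requires s·f(k) = (n + g + δ)·k, i.e. s·k^α = (n + g + δ)·k.
Dividing both sides by k: k^(1−α) = s / (n + g + δ).
k^0.53 = 0.29 / (0.020 + 0.014 + 0.057) = 0.29 / 0.091 = 3.1868
k* = 3.1868^(1/0.53) ≈ 8.9069

k* ≈ 8.907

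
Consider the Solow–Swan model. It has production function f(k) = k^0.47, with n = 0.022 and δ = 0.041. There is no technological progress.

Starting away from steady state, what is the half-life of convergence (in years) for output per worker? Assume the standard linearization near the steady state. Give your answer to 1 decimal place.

Near the steady state the convergence rate is λ = (1 − α)(n + δ).
λ = (1 − 0.47) × 0.063 = 0.53 × 0.063 = 0.03339
Half-life = ln 2 / λ = 0.6931 / 0.03339 ≈ 20.76 years

t_½ ≈ 20.8 years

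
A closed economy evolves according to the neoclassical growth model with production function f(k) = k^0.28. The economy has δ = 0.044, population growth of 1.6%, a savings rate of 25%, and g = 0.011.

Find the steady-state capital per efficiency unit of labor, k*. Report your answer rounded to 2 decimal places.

In steady state, investment equals break-even investment: s·k^α = (n + g + δ)·k.
Rearranging, k^(1−α) = s / (n + g + δ).
k^0.72 = 0.25 / (0.016 + 0.011 + 0.044) = 0.25 / 0.071 = 3.5211
k* = 3.5211^(1/0.72) ≈ 5.7448

k* = 5.74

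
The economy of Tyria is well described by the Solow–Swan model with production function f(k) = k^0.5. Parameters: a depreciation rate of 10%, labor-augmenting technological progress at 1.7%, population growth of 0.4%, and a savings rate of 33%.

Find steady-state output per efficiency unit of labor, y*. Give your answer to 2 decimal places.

Steady state requires s·f(k) = (n + g + δ)·k, i.e. s·k^α = (n + g + δ)·k.
Dividing both sides by k: k^(1−α) = s / (n + g + δ).
k^0.5 = 0.33 / (0.004 + 0.017 + 0.100) = 0.33 / 0.121 = 2.7273
k* = 2.7273^(1/0.5) ≈ 7.4382
y* = (k*)^α = 7.4382^0.5 ≈ 2.7273

y* ≈ 2.73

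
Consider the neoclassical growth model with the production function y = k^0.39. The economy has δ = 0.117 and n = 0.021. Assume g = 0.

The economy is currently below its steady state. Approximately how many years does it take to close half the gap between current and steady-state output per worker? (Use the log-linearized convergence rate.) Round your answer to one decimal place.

about 8.2 years

Near the steady state the convergence rate is λ = (1 − α)(n + δ).
λ = (1 − 0.39) × 0.138 = 0.61 × 0.138 = 0.08418
Half-life = ln 2 / λ = 0.6931 / 0.08418 ≈ 8.23 years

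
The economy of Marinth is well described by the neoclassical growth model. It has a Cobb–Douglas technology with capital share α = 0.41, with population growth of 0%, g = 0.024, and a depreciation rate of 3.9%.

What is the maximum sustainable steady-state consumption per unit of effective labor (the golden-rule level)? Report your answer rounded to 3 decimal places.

c_gold ≈ 2.168

At the golden rule, f'(k) = n + g + δ, so α·k^(α−1) = n + g + δ and k_gold = (α/(n + g + δ))^(1/(1−α)).
k_gold = (0.41/0.063)^(1/0.59) = 6.5079^1.6949 ≈ 23.9167
c_gold = f(k_gold) − (n + g + δ)·k_gold = 3.6751 − 0.063×23.9167 ≈ 2.1683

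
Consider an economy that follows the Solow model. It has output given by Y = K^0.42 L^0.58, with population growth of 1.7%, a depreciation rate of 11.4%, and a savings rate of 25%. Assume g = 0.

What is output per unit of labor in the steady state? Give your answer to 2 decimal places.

y* = 1.60

At the steady state, Δk = 0, so s·k^α = (n + δ)·k.
Dividing both sides by k: k^(1−α) = s / (n + δ).
k^0.58 = 0.25 / (0.017 + 0.114) = 0.25 / 0.131 = 1.9084
k* = 1.9084^(1/0.58) ≈ 3.0473
y* = (k*)^α = 3.0473^0.42 ≈ 1.5968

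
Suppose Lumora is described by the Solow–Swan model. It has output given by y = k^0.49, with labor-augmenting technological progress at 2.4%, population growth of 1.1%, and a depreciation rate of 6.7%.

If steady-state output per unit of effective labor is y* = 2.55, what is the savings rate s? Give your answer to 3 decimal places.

In steady state, investment equals break-even investment: s·k^α = (n + g + δ)·k.
Since y* = [s/(n + g + δ)]^(α/(1−α)), we have s/(n + g + δ) = (y*)^((1−α)/α) = 2.55^1.0408 = 2.6493.
Therefore s = 2.6493 × (n + g + δ) = 2.6493 × 0.102 = 0.2702.

s ≈ 0.270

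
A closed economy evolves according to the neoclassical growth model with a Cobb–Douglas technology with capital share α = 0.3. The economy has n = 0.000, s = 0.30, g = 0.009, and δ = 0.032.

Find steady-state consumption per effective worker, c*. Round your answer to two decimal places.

c* ≈ 1.64

At the steady state, Δk = 0, so s·k^α = (n + g + δ)·k.
Rearranging, k^(1−α) = s / (n + g + δ).
k^0.7 = 0.30 / (0.000 + 0.009 + 0.032) = 0.30 / 0.041 = 7.3171
k* = 7.3171^(1/0.7) ≈ 17.1700
y* = (k*)^α = 17.1700^0.3 ≈ 2.3466
c* = (1 − s)·y* = (1 − 0.30) × 2.3466 ≈ 1.6426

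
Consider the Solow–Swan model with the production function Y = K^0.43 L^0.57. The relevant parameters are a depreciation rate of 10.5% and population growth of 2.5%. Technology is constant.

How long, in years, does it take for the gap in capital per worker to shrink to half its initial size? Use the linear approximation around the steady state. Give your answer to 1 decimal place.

Near the steady state the convergence rate is λ = (1 − α)(n + δ).
λ = (1 − 0.43) × 0.130 = 0.57 × 0.130 = 0.0741
Half-life = ln 2 / λ = 0.6931 / 0.0741 ≈ 9.35 years

half-life ≈ 9.4 years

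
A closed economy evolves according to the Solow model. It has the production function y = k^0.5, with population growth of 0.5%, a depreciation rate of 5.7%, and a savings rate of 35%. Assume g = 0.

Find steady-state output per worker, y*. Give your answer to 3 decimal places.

At the steady state, Δk = 0, so s·k^α = (n + δ)·k.
Rearranging, k^(1−α) = s / (n + δ).
k^0.5 = 0.35 / (0.005 + 0.057) = 0.35 / 0.062 = 5.6452
k* = 5.6452^(1/0.5) ≈ 31.8683
y* = (k*)^α = 31.8683^0.5 ≈ 5.6452

y* = 5.645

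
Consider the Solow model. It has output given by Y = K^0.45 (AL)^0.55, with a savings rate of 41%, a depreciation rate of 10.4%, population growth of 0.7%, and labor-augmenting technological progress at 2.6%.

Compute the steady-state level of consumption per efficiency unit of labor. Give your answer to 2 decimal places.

c* ≈ 1.45

In steady state, investment equals break-even investment: s·k^α = (n + g + δ)·k.
Rearranging, k^(1−α) = s / (n + g + δ).
k^0.55 = 0.41 / (0.007 + 0.026 + 0.104) = 0.41 / 0.137 = 2.9927
k* = 2.9927^(1/0.55) ≈ 7.3379
y* = (k*)^α = 7.3379^0.45 ≈ 2.4519
c* = (1 − s)·y* = (1 − 0.41) × 2.4519 ≈ 1.4466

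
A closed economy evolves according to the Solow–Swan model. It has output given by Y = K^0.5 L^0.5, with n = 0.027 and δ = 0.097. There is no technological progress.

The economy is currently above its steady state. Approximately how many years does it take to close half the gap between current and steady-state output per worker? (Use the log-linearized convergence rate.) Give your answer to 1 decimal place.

Near the steady state the convergence rate is λ = (1 − α)(n + δ).
λ = (1 − 0.5) × 0.124 = 0.5 × 0.124 = 0.0620
Half-life = ln 2 / λ = 0.6931 / 0.0620 ≈ 11.18 years

t_½ ≈ 11.2 years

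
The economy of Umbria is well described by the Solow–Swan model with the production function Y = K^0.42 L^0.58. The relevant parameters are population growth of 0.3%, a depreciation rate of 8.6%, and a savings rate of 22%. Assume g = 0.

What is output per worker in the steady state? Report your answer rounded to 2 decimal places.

Steady state requires s·f(k) = (n + δ)·k, i.e. s·k^α = (n + δ)·k.
Dividing both sides by k: k^(1−α) = s / (n + δ).
k^0.58 = 0.22 / (0.003 + 0.086) = 0.22 / 0.089 = 2.4719
k* = 2.4719^(1/0.58) ≈ 4.7604
y* = (k*)^α = 4.7604^0.42 ≈ 1.9258

y* ≈ 1.93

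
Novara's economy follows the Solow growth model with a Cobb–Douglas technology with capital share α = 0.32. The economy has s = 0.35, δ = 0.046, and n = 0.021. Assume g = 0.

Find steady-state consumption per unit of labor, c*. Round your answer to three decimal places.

Steady state requires s·f(k) = (n + δ)·k, i.e. s·k^α = (n + δ)·k.
Rearranging, k^(1−α) = s / (n + δ).
k^0.68 = 0.35 / (0.021 + 0.046) = 0.35 / 0.067 = 5.2239
k* = 5.2239^(1/0.68) ≈ 11.3730
y* = (k*)^α = 11.3730^0.32 ≈ 2.1771
c* = (1 − s)·y* = (1 − 0.35) × 2.1771 ≈ 1.4151

c* ≈ 1.415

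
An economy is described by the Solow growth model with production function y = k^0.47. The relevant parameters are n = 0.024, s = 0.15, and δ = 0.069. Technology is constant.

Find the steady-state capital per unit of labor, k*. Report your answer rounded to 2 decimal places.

k* ≈ 2.46

In steady state, investment equals break-even investment: s·k^α = (n + δ)·k.
Rearranging, k^(1−α) = s / (n + δ).
k^0.53 = 0.15 / (0.024 + 0.069) = 0.15 / 0.093 = 1.6129
k* = 1.6129^(1/0.53) ≈ 2.4644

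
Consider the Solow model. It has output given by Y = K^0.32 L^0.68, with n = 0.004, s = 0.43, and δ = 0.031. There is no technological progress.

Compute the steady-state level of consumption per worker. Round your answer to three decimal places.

At the steady state, Δk = 0, so s·k^α = (n + δ)·k.
Rearranging, k^(1−α) = s / (n + δ).
k^0.68 = 0.43 / (0.004 + 0.031) = 0.43 / 0.035 = 12.2857
k* = 12.2857^(1/0.68) ≈ 39.9999
y* = (k*)^α = 39.9999^0.32 ≈ 3.2558
c* = (1 − s)·y* = (1 − 0.43) × 3.2558 ≈ 1.8558

c* = 1.856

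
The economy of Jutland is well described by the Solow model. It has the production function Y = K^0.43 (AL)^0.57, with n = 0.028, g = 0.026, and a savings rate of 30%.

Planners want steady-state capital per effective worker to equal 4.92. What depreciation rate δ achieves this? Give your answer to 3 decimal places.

Steady state requires s·f(k) = (n + g + δ)·k, i.e. s·k^α = (n + g + δ)·k.
So s / (n + g + δ) = (k*)^(1−α) = 4.92^0.57 = 2.4798.
Therefore n + g + δ = s / 2.4798 = 0.30 / 2.4798 = 0.1210, so δ = 0.1210 − 0.054 = 0.0670.

δ ≈ 0.067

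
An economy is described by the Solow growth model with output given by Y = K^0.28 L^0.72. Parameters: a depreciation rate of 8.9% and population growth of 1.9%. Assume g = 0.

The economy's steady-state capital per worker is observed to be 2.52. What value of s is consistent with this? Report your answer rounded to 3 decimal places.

In steady state, investment equals break-even investment: s·k^α = (n + δ)·k.
So s / (n + δ) = (k*)^(1−α) = 2.52^0.72 = 1.9454.
Therefore s = 1.9454 × (n + δ) = 1.9454 × 0.108 = 0.2101.

s ≈ 0.210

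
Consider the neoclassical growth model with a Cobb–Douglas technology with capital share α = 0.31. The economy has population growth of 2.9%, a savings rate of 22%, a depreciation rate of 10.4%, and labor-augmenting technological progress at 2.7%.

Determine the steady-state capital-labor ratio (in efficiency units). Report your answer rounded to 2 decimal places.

k* = 1.59

Steady state requires s·f(k) = (n + g + δ)·k, i.e. s·k^α = (n + g + δ)·k.
Dividing both sides by k: k^(1−α) = s / (n + g + δ).
k^0.69 = 0.22 / (0.029 + 0.027 + 0.104) = 0.22 / 0.160 = 1.3750
k* = 1.3750^(1/0.69) ≈ 1.5865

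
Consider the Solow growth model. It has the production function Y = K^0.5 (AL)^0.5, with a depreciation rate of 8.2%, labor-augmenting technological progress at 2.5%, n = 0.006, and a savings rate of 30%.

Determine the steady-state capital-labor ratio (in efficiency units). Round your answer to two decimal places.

In steady state, investment equals break-even investment: s·k^α = (n + g + δ)·k.
Dividing both sides by k: k^(1−α) = s / (n + g + δ).
k^0.5 = 0.30 / (0.006 + 0.025 + 0.082) = 0.30 / 0.113 = 2.6549
k* = 2.6549^(1/0.5) ≈ 7.0485

k* = 7.05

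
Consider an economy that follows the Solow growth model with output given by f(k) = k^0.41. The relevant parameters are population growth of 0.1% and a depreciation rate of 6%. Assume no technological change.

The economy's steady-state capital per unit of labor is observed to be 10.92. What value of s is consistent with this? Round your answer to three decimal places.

In steady state, investment equals break-even investment: s·k^α = (n + δ)·k.
So s / (n + δ) = (k*)^(1−α) = 10.92^0.59 = 4.0978.
Therefore s = 4.0978 × (n + δ) = 4.0978 × 0.061 = 0.2500.

s ≈ 0.250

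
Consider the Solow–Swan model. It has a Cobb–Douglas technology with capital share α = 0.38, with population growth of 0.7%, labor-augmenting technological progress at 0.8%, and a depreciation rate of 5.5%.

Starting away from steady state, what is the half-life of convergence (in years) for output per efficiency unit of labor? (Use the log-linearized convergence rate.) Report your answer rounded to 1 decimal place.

half-life ≈ 16.0 years

Near the steady state the convergence rate is λ = (1 − α)(n + g + δ).
λ = (1 − 0.38) × 0.070 = 0.62 × 0.070 = 0.0434
Half-life = ln 2 / λ = 0.6931 / 0.0434 ≈ 15.97 years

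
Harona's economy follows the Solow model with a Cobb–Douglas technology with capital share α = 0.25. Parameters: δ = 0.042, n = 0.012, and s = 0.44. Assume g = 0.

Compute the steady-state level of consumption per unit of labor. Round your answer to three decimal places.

c* = 1.127

In steady state, investment equals break-even investment: s·k^α = (n + δ)·k.
Rearranging, k^(1−α) = s / (n + δ).
k^0.75 = 0.44 / (0.012 + 0.042) = 0.44 / 0.054 = 8.1481
k* = 8.1481^(1/0.75) ≈ 16.3961
y* = (k*)^α = 16.3961^0.25 ≈ 2.0123
c* = (1 − s)·y* = (1 − 0.44) × 2.0123 ≈ 1.1269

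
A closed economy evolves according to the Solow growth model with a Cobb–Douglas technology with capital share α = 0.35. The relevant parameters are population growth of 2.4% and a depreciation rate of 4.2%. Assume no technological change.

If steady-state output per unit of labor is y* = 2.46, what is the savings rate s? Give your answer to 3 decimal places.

s ≈ 0.351

In steady state, investment equals break-even investment: s·k^α = (n + δ)·k.
Since y* = [s/(n + δ)]^(α/(1−α)), we have s/(n + δ) = (y*)^((1−α)/α) = 2.46^1.8571 = 5.3212.
Therefore s = 5.3212 × (n + δ) = 5.3212 × 0.066 = 0.3512.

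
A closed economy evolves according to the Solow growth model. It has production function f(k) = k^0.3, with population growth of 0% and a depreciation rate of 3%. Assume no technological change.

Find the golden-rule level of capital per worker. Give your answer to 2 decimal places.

k_gold ≈ 26.83

The golden rule sets f'(k) = n + δ, i.e. α·k^(α−1) = n + δ.
So k^(1−α) = α / (n + δ) = 0.3 / 0.030 = 10.0000.
k_gold = 10.0000^(1/0.7) ≈ 26.8270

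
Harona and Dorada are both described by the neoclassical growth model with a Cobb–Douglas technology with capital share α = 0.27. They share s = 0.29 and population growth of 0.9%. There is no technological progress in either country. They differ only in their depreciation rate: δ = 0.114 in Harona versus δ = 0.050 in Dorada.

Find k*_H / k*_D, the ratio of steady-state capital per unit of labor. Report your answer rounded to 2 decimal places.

ratio ≈ 0.37

Steady-state k* = [s/(n + δ)]^(1/(1−α)), so the ratio is [ (s_H/(n + δ)_H) / (s_D/(n + δ)_D) ]^1.3699.
s_H/(n + δ)_H = 0.29/0.123 = 2.3577; s_D/(n + δ)_D = 0.29/0.059 = 4.9153.
Ratio = (2.3577/4.9153)^1.3699 = 0.4797^1.3699 ≈ 0.3656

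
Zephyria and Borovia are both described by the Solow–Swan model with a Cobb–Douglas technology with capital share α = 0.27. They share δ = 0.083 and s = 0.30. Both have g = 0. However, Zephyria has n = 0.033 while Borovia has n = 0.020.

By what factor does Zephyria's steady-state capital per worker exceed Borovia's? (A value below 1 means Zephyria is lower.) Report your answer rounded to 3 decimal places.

Steady-state k* = [s/(n + δ)]^(1/(1−α)), so the ratio is [ (s_Z/(n + δ)_Z) / (s_B/(n + δ)_B) ]^1.3699.
s_Z/(n + δ)_Z = 0.30/0.116 = 2.5862; s_B/(n + δ)_B = 0.30/0.103 = 2.9126.
Ratio = (2.5862/2.9126)^1.3699 = 0.8879^1.3699 ≈ 0.8497

ratio ≈ 0.850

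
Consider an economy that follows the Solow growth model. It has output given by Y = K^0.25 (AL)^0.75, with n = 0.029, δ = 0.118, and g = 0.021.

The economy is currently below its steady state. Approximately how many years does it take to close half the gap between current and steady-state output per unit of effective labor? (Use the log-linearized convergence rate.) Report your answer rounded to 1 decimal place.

Near the steady state the convergence rate is λ = (1 − α)(n + g + δ).
λ = (1 − 0.25) × 0.168 = 0.75 × 0.168 = 0.1260
Half-life = ln 2 / λ = 0.6931 / 0.1260 ≈ 5.50 years

half-life ≈ 5.5 years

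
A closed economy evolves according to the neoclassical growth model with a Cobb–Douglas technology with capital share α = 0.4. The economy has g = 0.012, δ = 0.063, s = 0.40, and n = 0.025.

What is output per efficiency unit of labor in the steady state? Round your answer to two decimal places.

y* ≈ 2.52

At the steady state, Δk = 0, so s·k^α = (n + g + δ)·k.
Dividing both sides by k: k^(1−α) = s / (n + g + δ).
k^0.6 = 0.40 / (0.025 + 0.012 + 0.063) = 0.40 / 0.100 = 4.0000
k* = 4.0000^(1/0.6) ≈ 10.0794
y* = (k*)^α = 10.0794^0.4 ≈ 2.5198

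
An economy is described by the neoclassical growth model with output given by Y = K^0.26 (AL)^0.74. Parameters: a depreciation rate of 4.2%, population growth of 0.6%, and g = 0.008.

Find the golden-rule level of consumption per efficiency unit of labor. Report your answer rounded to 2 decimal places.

At the golden rule, f'(k) = n + g + δ, so α·k^(α−1) = n + g + δ and k_gold = (α/(n + g + δ))^(1/(1−α)).
k_gold = (0.26/0.056)^(1/0.74) = 4.6429^1.3514 ≈ 7.9634
c_gold = f(k_gold) − (n + g + δ)·k_gold = 1.7151 − 0.056×7.9634 ≈ 1.2691

c_gold ≈ 1.27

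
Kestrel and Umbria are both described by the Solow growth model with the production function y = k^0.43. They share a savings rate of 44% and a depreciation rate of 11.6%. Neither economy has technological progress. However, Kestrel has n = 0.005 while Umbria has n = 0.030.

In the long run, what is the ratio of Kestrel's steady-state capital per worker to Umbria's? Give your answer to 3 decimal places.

k*_K / k*_U ≈ 1.390

Steady-state k* = [s/(n + δ)]^(1/(1−α)), so the ratio is [ (s_K/(n + δ)_K) / (s_U/(n + δ)_U) ]^1.7544.
s_K/(n + δ)_K = 0.44/0.121 = 3.6364; s_U/(n + δ)_U = 0.44/0.146 = 3.0137.
Ratio = (3.6364/3.0137)^1.7544 = 1.2066^1.7544 ≈ 1.3903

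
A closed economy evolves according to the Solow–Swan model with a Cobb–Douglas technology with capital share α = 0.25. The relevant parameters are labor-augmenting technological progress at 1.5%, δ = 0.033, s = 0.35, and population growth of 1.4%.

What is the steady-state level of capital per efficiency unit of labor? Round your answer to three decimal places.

k* ≈ 10.052

Steady state requires s·f(k) = (n + g + δ)·k, i.e. s·k^α = (n + g + δ)·k.
Dividing both sides by k: k^(1−α) = s / (n + g + δ).
k^0.75 = 0.35 / (0.014 + 0.015 + 0.033) = 0.35 / 0.062 = 5.6452
k* = 5.6452^(1/0.75) ≈ 10.0517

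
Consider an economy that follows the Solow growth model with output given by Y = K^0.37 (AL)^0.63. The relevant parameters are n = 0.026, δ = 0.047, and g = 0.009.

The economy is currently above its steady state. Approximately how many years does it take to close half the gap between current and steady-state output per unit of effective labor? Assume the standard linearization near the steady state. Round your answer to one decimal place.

half-life ≈ 13.4 years

Near the steady state the convergence rate is λ = (1 − α)(n + g + δ).
λ = (1 − 0.37) × 0.082 = 0.63 × 0.082 = 0.05166
Half-life = ln 2 / λ = 0.6931 / 0.05166 ≈ 13.42 years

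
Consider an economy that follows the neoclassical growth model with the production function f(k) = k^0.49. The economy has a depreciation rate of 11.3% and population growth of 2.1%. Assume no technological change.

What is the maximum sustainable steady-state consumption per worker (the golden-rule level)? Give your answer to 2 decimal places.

At the golden rule, f'(k) = n + δ, so α·k^(α−1) = n + δ and k_gold = (α/(n + δ))^(1/(1−α)).
k_gold = (0.49/0.134)^(1/0.51) = 3.6567^1.9608 ≈ 12.7088
c_gold = f(k_gold) − (n + δ)·k_gold = 3.4755 − 0.134×12.7088 ≈ 1.7725

c_gold ≈ 1.77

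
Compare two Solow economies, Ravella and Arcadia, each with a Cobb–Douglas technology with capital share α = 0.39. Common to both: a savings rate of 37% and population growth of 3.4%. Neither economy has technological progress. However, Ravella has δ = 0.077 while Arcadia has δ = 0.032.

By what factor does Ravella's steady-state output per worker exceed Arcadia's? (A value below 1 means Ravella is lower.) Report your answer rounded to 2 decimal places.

Steady-state y* = [s/(n + δ)]^(α/(1−α)), so the ratio is [ (s_R/(n + δ)_R) / (s_A/(n + δ)_A) ]^0.6393.
s_R/(n + δ)_R = 0.37/0.111 = 3.3333; s_A/(n + δ)_A = 0.37/0.066 = 5.6061.
Ratio = (3.3333/5.6061)^0.6393 = 0.5946^0.6393 ≈ 0.7172

y*_R / y*_A ≈ 0.72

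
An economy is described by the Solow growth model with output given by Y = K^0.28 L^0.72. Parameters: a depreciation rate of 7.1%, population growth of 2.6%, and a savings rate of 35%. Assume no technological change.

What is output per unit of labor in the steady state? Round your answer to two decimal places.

Steady state requires s·f(k) = (n + δ)·k, i.e. s·k^α = (n + δ)·k.
Rearranging, k^(1−α) = s / (n + δ).
k^0.72 = 0.35 / (0.026 + 0.071) = 0.35 / 0.097 = 3.6082
k* = 3.6082^(1/0.72) ≈ 5.9431
y* = (k*)^α = 5.9431^0.28 ≈ 1.6471

y* ≈ 1.65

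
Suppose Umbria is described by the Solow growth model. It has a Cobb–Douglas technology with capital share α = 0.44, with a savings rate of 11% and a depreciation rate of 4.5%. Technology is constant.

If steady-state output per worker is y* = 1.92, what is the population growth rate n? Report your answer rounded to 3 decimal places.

n ≈ 0.003

In steady state, investment equals break-even investment: s·k^α = (n + δ)·k.
Since y* = [s/(n + δ)]^(α/(1−α)), we have s/(n + δ) = (y*)^((1−α)/α) = 1.92^1.2727 = 2.2938.
Therefore n + δ = s / 2.2938 = 0.11 / 2.2938 = 0.0480, so n = 0.0480 − 0.045 = 0.0030.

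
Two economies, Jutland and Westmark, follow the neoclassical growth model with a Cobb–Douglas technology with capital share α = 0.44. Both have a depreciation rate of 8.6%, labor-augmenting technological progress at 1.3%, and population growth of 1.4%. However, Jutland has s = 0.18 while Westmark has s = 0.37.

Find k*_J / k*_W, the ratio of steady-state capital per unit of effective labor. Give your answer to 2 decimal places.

k*_J / k*_W ≈ 0.28

Steady-state k* = [s/(n + g + δ)]^(1/(1−α)), so the ratio is [ (s_J/(n + g + δ)_J) / (s_W/(n + g + δ)_W) ]^1.7857.
s_J/(n + g + δ)_J = 0.18/0.113 = 1.5929; s_W/(n + g + δ)_W = 0.37/0.113 = 3.2743.
Ratio = (1.5929/3.2743)^1.7857 = 0.4865^1.7857 ≈ 0.2762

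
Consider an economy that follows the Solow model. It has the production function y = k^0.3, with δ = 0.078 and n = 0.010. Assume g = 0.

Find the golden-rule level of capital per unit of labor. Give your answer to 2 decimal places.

k_gold ≈ 5.77

The golden rule sets f'(k) = n + δ, i.e. α·k^(α−1) = n + δ.
So k^(1−α) = α / (n + δ) = 0.3 / 0.088 = 3.4091.
k_gold = 3.4091^(1/0.7) ≈ 5.7665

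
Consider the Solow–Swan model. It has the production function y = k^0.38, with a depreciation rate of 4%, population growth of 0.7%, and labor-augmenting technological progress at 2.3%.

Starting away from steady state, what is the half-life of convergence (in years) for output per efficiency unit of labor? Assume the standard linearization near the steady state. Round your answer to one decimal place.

t_½ ≈ 16.0 years

Near the steady state the convergence rate is λ = (1 − α)(n + g + δ).
λ = (1 − 0.38) × 0.070 = 0.62 × 0.070 = 0.0434
Half-life = ln 2 / λ = 0.6931 / 0.0434 ≈ 15.97 years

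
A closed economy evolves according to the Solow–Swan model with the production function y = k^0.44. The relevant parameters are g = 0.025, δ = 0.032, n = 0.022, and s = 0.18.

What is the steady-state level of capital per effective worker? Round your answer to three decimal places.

k* ≈ 4.352

In steady state, investment equals break-even investment: s·k^α = (n + g + δ)·k.
Dividing both sides by k: k^(1−α) = s / (n + g + δ).
k^0.56 = 0.18 / (0.022 + 0.025 + 0.032) = 0.18 / 0.079 = 2.2785
k* = 2.2785^(1/0.56) ≈ 4.3517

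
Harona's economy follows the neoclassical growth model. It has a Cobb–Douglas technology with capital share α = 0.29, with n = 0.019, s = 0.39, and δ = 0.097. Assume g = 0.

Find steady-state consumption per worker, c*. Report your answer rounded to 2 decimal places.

In steady state, investment equals break-even investment: s·k^α = (n + δ)·k.
Dividing both sides by k: k^(1−α) = s / (n + δ).
k^0.71 = 0.39 / (0.019 + 0.097) = 0.39 / 0.116 = 3.3621
k* = 3.3621^(1/0.71) ≈ 5.5170
y* = (k*)^α = 5.5170^0.29 ≈ 1.6409
c* = (1 − s)·y* = (1 − 0.39) × 1.6409 ≈ 1.0009

c* = 1.00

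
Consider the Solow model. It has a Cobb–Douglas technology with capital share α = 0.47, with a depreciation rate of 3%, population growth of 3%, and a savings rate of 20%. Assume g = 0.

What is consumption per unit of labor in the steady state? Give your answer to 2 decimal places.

At the steady state, Δk = 0, so s·k^α = (n + δ)·k.
Rearranging, k^(1−α) = s / (n + δ).
k^0.53 = 0.20 / (0.030 + 0.030) = 0.20 / 0.060 = 3.3333
k* = 3.3333^(1/0.53) ≈ 9.6952
y* = (k*)^α = 9.6952^0.47 ≈ 2.9086
c* = (1 − s)·y* = (1 − 0.20) × 2.9086 ≈ 2.3269

c* ≈ 2.33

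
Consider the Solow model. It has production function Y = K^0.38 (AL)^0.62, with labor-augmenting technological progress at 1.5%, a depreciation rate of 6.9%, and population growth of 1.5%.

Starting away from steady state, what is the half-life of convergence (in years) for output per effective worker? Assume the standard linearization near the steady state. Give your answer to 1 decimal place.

Near the steady state the convergence rate is λ = (1 − α)(n + g + δ).
λ = (1 − 0.38) × 0.099 = 0.62 × 0.099 = 0.06138
Half-life = ln 2 / λ = 0.6931 / 0.06138 ≈ 11.29 years

about 11.3 years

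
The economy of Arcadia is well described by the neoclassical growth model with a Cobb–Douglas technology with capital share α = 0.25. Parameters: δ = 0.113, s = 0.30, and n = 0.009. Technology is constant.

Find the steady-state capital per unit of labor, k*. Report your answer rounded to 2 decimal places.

In steady state, investment equals break-even investment: s·k^α = (n + δ)·k.
Dividing both sides by k: k^(1−α) = s / (n + δ).
k^0.75 = 0.30 / (0.009 + 0.113) = 0.30 / 0.122 = 2.4590
k* = 2.4590^(1/0.75) ≈ 3.3190

k* = 3.32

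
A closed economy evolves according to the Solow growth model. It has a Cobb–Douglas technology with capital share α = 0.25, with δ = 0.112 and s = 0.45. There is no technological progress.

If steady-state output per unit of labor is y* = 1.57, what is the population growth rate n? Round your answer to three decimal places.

n ≈ 0.004

Steady state requires s·f(k) = (n + δ)·k, i.e. s·k^α = (n + δ)·k.
Since y* = [s/(n + δ)]^(α/(1−α)), we have s/(n + δ) = (y*)^((1−α)/α) = 1.57^3 = 3.8699.
Therefore n + δ = s / 3.8699 = 0.45 / 3.8699 = 0.1163, so n = 0.1163 − 0.112 = 0.0043.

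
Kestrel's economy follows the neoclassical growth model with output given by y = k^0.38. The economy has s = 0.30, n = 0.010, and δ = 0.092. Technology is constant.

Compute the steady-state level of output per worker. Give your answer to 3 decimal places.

Steady state requires s·f(k) = (n + δ)·k, i.e. s·k^α = (n + δ)·k.
Rearranging, k^(1−α) = s / (n + δ).
k^0.62 = 0.30 / (0.010 + 0.092) = 0.30 / 0.102 = 2.9412
k* = 2.9412^(1/0.62) ≈ 5.6975
y* = (k*)^α = 5.6975^0.38 ≈ 1.9371

y* ≈ 1.937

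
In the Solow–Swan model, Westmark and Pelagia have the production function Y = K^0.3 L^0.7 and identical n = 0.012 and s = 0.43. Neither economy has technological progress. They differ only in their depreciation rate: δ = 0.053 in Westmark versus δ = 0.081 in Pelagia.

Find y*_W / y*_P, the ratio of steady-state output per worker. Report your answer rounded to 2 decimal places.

Steady-state y* = [s/(n + δ)]^(α/(1−α)), so the ratio is [ (s_W/(n + δ)_W) / (s_P/(n + δ)_P) ]^0.4286.
s_W/(n + δ)_W = 0.43/0.065 = 6.6154; s_P/(n + δ)_P = 0.43/0.093 = 4.6237.
Ratio = (6.6154/4.6237)^0.4286 = 1.4308^0.4286 ≈ 1.1660

y*_W / y*_P ≈ 1.17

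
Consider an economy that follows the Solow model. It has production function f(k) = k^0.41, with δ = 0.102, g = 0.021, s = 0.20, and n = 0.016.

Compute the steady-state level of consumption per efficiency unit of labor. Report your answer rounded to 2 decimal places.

c* ≈ 1.03

Steady state requires s·f(k) = (n + g + δ)·k, i.e. s·k^α = (n + g + δ)·k.
Dividing both sides by k: k^(1−α) = s / (n + g + δ).
k^0.59 = 0.20 / (0.016 + 0.021 + 0.102) = 0.20 / 0.139 = 1.4388
k* = 1.4388^(1/0.59) ≈ 1.8527
y* = (k*)^α = 1.8527^0.41 ≈ 1.2877
c* = (1 − s)·y* = (1 − 0.20) × 1.2877 ≈ 1.0302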